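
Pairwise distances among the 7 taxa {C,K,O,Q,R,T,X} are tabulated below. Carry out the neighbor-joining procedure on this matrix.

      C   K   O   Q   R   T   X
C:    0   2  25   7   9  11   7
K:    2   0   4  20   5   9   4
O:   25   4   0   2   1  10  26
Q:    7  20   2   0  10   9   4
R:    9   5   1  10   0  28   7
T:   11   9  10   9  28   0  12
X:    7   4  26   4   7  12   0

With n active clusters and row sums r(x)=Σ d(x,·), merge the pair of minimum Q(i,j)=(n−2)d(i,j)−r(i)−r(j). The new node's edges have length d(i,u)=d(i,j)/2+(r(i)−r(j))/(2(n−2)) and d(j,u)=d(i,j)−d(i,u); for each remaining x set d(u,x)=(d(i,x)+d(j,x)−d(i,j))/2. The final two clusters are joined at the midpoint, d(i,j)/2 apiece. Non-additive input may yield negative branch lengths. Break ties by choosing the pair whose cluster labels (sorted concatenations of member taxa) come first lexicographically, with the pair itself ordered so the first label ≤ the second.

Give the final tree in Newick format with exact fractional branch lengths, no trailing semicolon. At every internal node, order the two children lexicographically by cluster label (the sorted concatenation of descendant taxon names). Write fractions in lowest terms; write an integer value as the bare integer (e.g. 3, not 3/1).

iteration 1: select O,R (d=1, Q=-123); attach at lengths (13/10, -3/10); label the merged cluster OR
  updated: d(C,OR)=33/2, d(K,OR)=4, d(OR,Q)=11/2, d(OR,T)=37/2, d(OR,X)=16
iteration 2: select OR,Q (d=11/2, Q=-84); attach at lengths (37/8, 7/8); label the merged cluster OQR
  updated: d(C,OQR)=9, d(K,OQR)=37/4, d(OQR,T)=11, d(OQR,X)=29/4
iteration 3: select C,K (d=2, Q=-189/4); attach at lengths (43/24, 5/24); label the merged cluster CK
  updated: d(CK,OQR)=65/8, d(CK,T)=9, d(CK,X)=9/2
iteration 4: select CK,X (d=9/2, Q=-291/8); attach at lengths (55/32, 89/32); label the merged cluster CKX
  updated: d(CKX,OQR)=87/16, d(CKX,T)=33/4
iteration 5: select CKX,OQR (d=87/16, Q=-395/16); attach at lengths (43/32, 131/32); label the merged cluster CKOQRX
  updated: d(CKOQRX,T)=221/32
iteration 6: select CKOQRX,T (d=221/32); attach at lengths (221/64, 221/64); label the merged cluster CKOQRTX
final tree: ((((C:43/24,K:5/24):55/32,X:89/32):43/32,((O:13/10,R:-3/10):37/8,Q:7/8):131/32):221/64,T:221/64)
total length: 811/32

((((C:43/24,K:5/24):55/32,X:89/32):43/32,((O:13/10,R:-3/10):37/8,Q:7/8):131/32):221/64,T:221/64)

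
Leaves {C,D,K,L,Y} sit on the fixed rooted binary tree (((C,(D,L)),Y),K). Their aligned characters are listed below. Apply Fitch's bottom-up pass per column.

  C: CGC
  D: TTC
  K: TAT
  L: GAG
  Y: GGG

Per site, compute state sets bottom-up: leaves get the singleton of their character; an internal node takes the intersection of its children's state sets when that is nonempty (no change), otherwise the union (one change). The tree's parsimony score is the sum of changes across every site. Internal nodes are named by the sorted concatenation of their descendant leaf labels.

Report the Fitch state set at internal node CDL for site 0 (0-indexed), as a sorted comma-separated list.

site 0, node DL: D={T} ∪ L={G} → {G,T} (+1)
site 0, node CDL: C={C} ∪ DL={G,T} → {C,G,T} (+1)
site 0, node CDLY: CDL={C,G,T} ∩ Y={G} → {G} (+0)
site 0, node CDKLY: CDLY={G} ∪ K={T} → {G,T} (+1)
site 1, node DL: D={T} ∪ L={A} → {A,T} (+1)
site 1, node CDL: C={G} ∪ DL={A,T} → {A,G,T} (+1)
site 1, node CDLY: CDL={A,G,T} ∩ Y={G} → {G} (+0)
site 1, node CDKLY: CDLY={G} ∪ K={A} → {A,G} (+1)
site 2, node DL: D={C} ∪ L={G} → {C,G} (+1)
site 2, node CDL: C={C} ∩ DL={C,G} → {C} (+0)
site 2, node CDLY: CDL={C} ∪ Y={G} → {C,G} (+1)
site 2, node CDKLY: CDLY={C,G} ∪ K={T} → {C,G,T} (+1)
per-site changes: [3, 3, 3]; total = 9

C,G,T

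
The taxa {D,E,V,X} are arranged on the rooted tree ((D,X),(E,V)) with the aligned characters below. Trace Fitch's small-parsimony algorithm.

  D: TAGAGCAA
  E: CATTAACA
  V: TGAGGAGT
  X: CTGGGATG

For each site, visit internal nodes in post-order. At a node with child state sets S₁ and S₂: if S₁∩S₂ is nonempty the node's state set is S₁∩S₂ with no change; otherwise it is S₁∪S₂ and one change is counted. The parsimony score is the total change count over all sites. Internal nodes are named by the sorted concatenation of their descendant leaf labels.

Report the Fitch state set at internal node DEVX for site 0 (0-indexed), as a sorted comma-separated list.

C,T

site 0, node DX: D={T} ∪ X={C} → {C,T} (+1)
site 0, node EV: E={C} ∪ V={T} → {C,T} (+1)
site 0, node DEVX: DX={C,T} ∩ EV={C,T} → {C,T} (+0)
site 1, node DX: D={A} ∪ X={T} → {A,T} (+1)
site 1, node EV: E={A} ∪ V={G} → {A,G} (+1)
site 1, node DEVX: DX={A,T} ∩ EV={A,G} → {A} (+0)
site 2, node DX: D={G} ∩ X={G} → {G} (+0)
site 2, node EV: E={T} ∪ V={A} → {A,T} (+1)
site 2, node DEVX: DX={G} ∪ EV={A,T} → {A,G,T} (+1)
site 3, node DX: D={A} ∪ X={G} → {A,G} (+1)
site 3, node EV: E={T} ∪ V={G} → {G,T} (+1)
site 3, node DEVX: DX={A,G} ∩ EV={G,T} → {G} (+0)
site 4, node DX: D={G} ∩ X={G} → {G} (+0)
site 4, node EV: E={A} ∪ V={G} → {A,G} (+1)
site 4, node DEVX: DX={G} ∩ EV={A,G} → {G} (+0)
site 5, node DX: D={C} ∪ X={A} → {A,C} (+1)
site 5, node EV: E={A} ∩ V={A} → {A} (+0)
site 5, node DEVX: DX={A,C} ∩ EV={A} → {A} (+0)
site 6, node DX: D={A} ∪ X={T} → {A,T} (+1)
site 6, node EV: E={C} ∪ V={G} → {C,G} (+1)
site 6, node DEVX: DX={A,T} ∪ EV={C,G} → {A,C,G,T} (+1)
site 7, node DX: D={A} ∪ X={G} → {A,G} (+1)
site 7, node EV: E={A} ∪ V={T} → {A,T} (+1)
site 7, node DEVX: DX={A,G} ∩ EV={A,T} → {A} (+0)
per-site changes: [2, 2, 2, 2, 1, 1, 3, 2]; total = 15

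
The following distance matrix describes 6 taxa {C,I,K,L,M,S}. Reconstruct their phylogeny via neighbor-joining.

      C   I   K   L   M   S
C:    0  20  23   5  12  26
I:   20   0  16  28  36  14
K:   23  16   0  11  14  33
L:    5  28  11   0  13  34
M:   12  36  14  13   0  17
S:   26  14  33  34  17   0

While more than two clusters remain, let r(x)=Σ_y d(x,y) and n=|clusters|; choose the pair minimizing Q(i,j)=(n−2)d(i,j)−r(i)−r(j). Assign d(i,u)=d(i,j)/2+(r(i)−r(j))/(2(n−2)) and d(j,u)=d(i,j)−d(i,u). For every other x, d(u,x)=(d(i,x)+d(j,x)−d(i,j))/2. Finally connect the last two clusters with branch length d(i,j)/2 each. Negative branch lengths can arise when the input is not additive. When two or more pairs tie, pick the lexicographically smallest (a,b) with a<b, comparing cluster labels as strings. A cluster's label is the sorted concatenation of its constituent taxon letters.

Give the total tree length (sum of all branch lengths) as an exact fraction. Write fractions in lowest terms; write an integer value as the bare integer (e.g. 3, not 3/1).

393/8

1. join I+S (d=14, Q=-182) ⇒ IS; edges |I|=23/4, |S|=33/4
  updated: d(C,IS)=16, d(IS,K)=35/2, d(IS,L)=24, d(IS,M)=39/2
2. join C+L (d=5, Q=-94) ⇒ CL; edges |C|=3, |L|=2
  updated: d(CL,IS)=35/2, d(CL,K)=29/2, d(CL,M)=10
3. join CL+M (d=10, Q=-131/2) ⇒ CLM; edges |CL|=37/8, |M|=43/8
  updated: d(CLM,IS)=27/2, d(CLM,K)=37/4
4. join CLM+IS (d=27/2, Q=-161/4) ⇒ CILMS; edges |CLM|=21/8, |IS|=87/8
  updated: d(CILMS,K)=53/8
5. join CILMS+K (d=53/8) ⇒ CIKLMS; edges |CILMS|=53/16, |K|=53/16
final tree: ((((C:3,L:2):37/8,M:43/8):21/8,(I:23/4,S:33/4):87/8):53/16,K:53/16)
total length: 393/8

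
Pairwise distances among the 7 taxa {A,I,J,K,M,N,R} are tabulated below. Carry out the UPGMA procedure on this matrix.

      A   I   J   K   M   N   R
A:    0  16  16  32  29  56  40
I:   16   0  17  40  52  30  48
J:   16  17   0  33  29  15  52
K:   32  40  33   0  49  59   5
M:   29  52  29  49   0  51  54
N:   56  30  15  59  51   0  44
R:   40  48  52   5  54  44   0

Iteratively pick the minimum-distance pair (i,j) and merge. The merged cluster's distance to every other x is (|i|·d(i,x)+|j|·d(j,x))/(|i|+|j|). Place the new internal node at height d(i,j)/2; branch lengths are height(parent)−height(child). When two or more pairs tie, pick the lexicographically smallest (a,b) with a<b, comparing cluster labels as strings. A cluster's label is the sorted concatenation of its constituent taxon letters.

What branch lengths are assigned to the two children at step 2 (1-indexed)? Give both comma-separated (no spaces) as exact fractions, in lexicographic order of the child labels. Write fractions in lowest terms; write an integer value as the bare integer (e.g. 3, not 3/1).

15/2,15/2

step 1: merge (K,R) at d=5; branch lengths K→5/2, R→5/2; new cluster KR
  updated: d(A,KR)=36, d(I,KR)=44, d(J,KR)=85/2, d(KR,M)=103/2, d(KR,N)=103/2
step 2: merge (J,N) at d=15; branch lengths J→15/2, N→15/2; new cluster JN
  updated: d(A,JN)=36, d(I,JN)=47/2, d(JN,KR)=47, d(JN,M)=40
step 3: merge (A,I) at d=16; branch lengths A→8, I→8; new cluster AI
  updated: d(AI,JN)=119/4, d(AI,KR)=40, d(AI,M)=81/2
step 4: merge (AI,JN) at d=119/4; branch lengths AI→55/8, JN→59/8; new cluster AIJN
  updated: d(AIJN,KR)=87/2, d(AIJN,M)=161/4
step 5: merge (AIJN,M) at d=161/4; branch lengths AIJN→21/4, M→161/8; new cluster AIJMN
  updated: d(AIJMN,KR)=451/10
step 6: merge (AIJMN,KR) at d=451/10; branch lengths AIJMN→97/40, KR→401/20; new cluster AIJKMNR
final tree: ((((A:8,I:8):55/8,(J:15/2,N:15/2):59/8):21/4,M:161/8):97/40,(K:5/2,R:5/2):401/20)
total length: 981/10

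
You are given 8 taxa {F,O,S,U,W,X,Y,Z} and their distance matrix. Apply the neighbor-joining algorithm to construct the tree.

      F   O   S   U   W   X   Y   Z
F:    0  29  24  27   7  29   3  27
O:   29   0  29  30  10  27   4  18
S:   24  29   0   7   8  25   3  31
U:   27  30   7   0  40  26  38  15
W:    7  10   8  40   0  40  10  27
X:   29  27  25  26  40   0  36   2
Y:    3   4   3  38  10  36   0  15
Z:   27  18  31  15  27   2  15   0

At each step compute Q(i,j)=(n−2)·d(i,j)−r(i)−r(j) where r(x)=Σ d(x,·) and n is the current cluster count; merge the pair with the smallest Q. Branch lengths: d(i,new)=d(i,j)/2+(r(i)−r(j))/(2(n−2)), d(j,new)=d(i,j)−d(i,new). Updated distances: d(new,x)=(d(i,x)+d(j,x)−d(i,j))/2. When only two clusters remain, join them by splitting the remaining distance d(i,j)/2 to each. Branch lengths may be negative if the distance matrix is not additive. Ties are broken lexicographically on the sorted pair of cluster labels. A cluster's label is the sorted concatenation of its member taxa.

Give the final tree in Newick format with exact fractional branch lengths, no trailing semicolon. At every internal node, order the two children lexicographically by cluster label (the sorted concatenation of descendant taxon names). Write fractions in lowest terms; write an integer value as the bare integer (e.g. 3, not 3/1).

((((F:31/6,W:11/6):37/8,((S:-57/20,U:197/20):59/8,(X:31/6,Z:-19/6):99/8):15/2):23/8,O:6):-1,Y:-1)

1. join X+Z (d=2, Q=-308) ⇒ XZ; edges |X|=31/6, |Z|=-19/6
  updated: d(F,XZ)=27, d(O,XZ)=43/2, d(S,XZ)=27, d(U,XZ)=39/2, d(W,XZ)=65/2, d(XZ,Y)=49/2
2. join S+U (d=7, Q=-449/2) ⇒ SU; edges |S|=-57/20, |U|=197/20
  updated: d(F,SU)=22, d(O,SU)=26, d(SU,W)=41/2, d(SU,XZ)=79/4, d(SU,Y)=17
3. join SU+XZ (d=79/4, Q=-303/2) ⇒ SUXZ; edges |SU|=59/8, |XZ|=99/8
  updated: d(F,SUXZ)=117/8, d(O,SUXZ)=111/8, d(SUXZ,W)=133/8, d(SUXZ,Y)=87/8
4. join F+W (d=7, Q=-305/4) ⇒ FW; edges |F|=31/6, |W|=11/6
  updated: d(FW,O)=16, d(FW,SUXZ)=97/8, d(FW,Y)=3
5. join FW+SUXZ (d=97/8, Q=-175/4) ⇒ FSUWXZ; edges |FW|=37/8, |SUXZ|=15/2
  updated: d(FSUWXZ,O)=71/8, d(FSUWXZ,Y)=7/8
6. join FSUWXZ+O (d=71/8, Q=-55/4) ⇒ FOSUWXZ; edges |FSUWXZ|=23/8, |O|=6
  updated: d(FOSUWXZ,Y)=-2
7. join FOSUWXZ+Y (d=-2) ⇒ FOSUWXYZ; edges |FOSUWXZ|=-1, |Y|=-1
final tree: ((((F:31/6,W:11/6):37/8,((S:-57/20,U:197/20):59/8,(X:31/6,Z:-19/6):99/8):15/2):23/8,O:6):-1,Y:-1)
total length: 219/4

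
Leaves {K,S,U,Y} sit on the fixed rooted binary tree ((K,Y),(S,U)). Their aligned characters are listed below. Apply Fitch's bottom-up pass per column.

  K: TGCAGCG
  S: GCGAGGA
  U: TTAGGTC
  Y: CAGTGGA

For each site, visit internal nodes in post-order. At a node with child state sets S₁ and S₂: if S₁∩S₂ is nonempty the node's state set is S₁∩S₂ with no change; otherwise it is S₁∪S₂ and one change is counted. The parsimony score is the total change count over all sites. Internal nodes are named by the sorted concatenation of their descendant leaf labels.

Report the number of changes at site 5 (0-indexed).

site 0, node KY: K={T} ∪ Y={C} → {C,T} (+1)
site 0, node SU: S={G} ∪ U={T} → {G,T} (+1)
site 0, node KSUY: KY={C,T} ∩ SU={G,T} → {T} (+0)
site 1, node KY: K={G} ∪ Y={A} → {A,G} (+1)
site 1, node SU: S={C} ∪ U={T} → {C,T} (+1)
site 1, node KSUY: KY={A,G} ∪ SU={C,T} → {A,C,G,T} (+1)
site 2, node KY: K={C} ∪ Y={G} → {C,G} (+1)
site 2, node SU: S={G} ∪ U={A} → {A,G} (+1)
site 2, node KSUY: KY={C,G} ∩ SU={A,G} → {G} (+0)
site 3, node KY: K={A} ∪ Y={T} → {A,T} (+1)
site 3, node SU: S={A} ∪ U={G} → {A,G} (+1)
site 3, node KSUY: KY={A,T} ∩ SU={A,G} → {A} (+0)
site 4, node KY: K={G} ∩ Y={G} → {G} (+0)
site 4, node SU: S={G} ∩ U={G} → {G} (+0)
site 4, node KSUY: KY={G} ∩ SU={G} → {G} (+0)
site 5, node KY: K={C} ∪ Y={G} → {C,G} (+1)
site 5, node SU: S={G} ∪ U={T} → {G,T} (+1)
site 5, node KSUY: KY={C,G} ∩ SU={G,T} → {G} (+0)
site 6, node KY: K={G} ∪ Y={A} → {A,G} (+1)
site 6, node SU: S={A} ∪ U={C} → {A,C} (+1)
site 6, node KSUY: KY={A,G} ∩ SU={A,C} → {A} (+0)
per-site changes: [2, 3, 2, 2, 0, 2, 2]; total = 13

2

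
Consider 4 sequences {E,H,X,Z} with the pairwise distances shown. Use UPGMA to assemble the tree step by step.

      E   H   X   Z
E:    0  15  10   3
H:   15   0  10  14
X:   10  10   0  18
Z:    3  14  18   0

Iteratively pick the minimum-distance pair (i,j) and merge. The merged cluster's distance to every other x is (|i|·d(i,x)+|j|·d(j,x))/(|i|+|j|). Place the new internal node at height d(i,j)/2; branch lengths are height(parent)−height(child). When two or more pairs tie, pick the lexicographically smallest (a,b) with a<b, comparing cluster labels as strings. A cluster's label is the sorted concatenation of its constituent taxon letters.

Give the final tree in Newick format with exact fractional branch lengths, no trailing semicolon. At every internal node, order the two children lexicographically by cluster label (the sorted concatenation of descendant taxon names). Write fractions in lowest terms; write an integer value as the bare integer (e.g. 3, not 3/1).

step 1: merge (E,Z) at d=3; branch lengths E→3/2, Z→3/2; new cluster EZ
  updated: d(EZ,H)=29/2, d(EZ,X)=14
step 2: merge (H,X) at d=10; branch lengths H→5, X→5; new cluster HX
  updated: d(EZ,HX)=57/4
step 3: merge (EZ,HX) at d=57/4; branch lengths EZ→45/8, HX→17/8; new cluster EHXZ
final tree: ((E:3/2,Z:3/2):45/8,(H:5,X:5):17/8)
total length: 83/4

((E:3/2,Z:3/2):45/8,(H:5,X:5):17/8)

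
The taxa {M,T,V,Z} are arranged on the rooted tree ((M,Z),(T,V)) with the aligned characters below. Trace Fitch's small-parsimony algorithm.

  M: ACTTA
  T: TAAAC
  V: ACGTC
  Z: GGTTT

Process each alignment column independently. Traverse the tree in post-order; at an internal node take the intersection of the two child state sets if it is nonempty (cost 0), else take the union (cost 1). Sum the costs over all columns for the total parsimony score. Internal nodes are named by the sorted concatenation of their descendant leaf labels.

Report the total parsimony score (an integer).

9

[col 0] MZ: children M:{A}, Z:{G} ∪→ {A,G}; cost 1
[col 0] TV: children T:{T}, V:{A} ∪→ {A,T}; cost 1
[col 0] MTVZ: children MZ:{A,G}, TV:{A,T} ∩→ {A}; cost 0
[col 1] MZ: children M:{C}, Z:{G} ∪→ {C,G}; cost 1
[col 1] TV: children T:{A}, V:{C} ∪→ {A,C}; cost 1
[col 1] MTVZ: children MZ:{C,G}, TV:{A,C} ∩→ {C}; cost 0
[col 2] MZ: children M:{T}, Z:{T} ∩→ {T}; cost 0
[col 2] TV: children T:{A}, V:{G} ∪→ {A,G}; cost 1
[col 2] MTVZ: children MZ:{T}, TV:{A,G} ∪→ {A,G,T}; cost 1
[col 3] MZ: children M:{T}, Z:{T} ∩→ {T}; cost 0
[col 3] TV: children T:{A}, V:{T} ∪→ {A,T}; cost 1
[col 3] MTVZ: children MZ:{T}, TV:{A,T} ∩→ {T}; cost 0
[col 4] MZ: children M:{A}, Z:{T} ∪→ {A,T}; cost 1
[col 4] TV: children T:{C}, V:{C} ∩→ {C}; cost 0
[col 4] MTVZ: children MZ:{A,T}, TV:{C} ∪→ {A,C,T}; cost 1
per-site changes: [2, 2, 2, 1, 2]; total = 9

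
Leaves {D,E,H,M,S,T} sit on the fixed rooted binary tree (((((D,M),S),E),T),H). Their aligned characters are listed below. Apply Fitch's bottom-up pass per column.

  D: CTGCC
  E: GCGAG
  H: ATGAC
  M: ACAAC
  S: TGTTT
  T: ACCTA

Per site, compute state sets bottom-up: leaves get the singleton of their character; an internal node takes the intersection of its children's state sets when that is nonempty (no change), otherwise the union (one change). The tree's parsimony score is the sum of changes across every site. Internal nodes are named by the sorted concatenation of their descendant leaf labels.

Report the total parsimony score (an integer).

DM@0: {C} ∪ {A} = {A,C} (union, +1)
DMS@0: {A,C} ∪ {T} = {A,C,T} (union, +1)
DEMS@0: {A,C,T} ∪ {G} = {A,C,G,T} (union, +1)
DEMST@0: {A,C,G,T} ∩ {A} = {A} (intersection, +0)
DEHMST@0: {A} ∩ {A} = {A} (intersection, +0)
DM@1: {T} ∪ {C} = {C,T} (union, +1)
DMS@1: {C,T} ∪ {G} = {C,G,T} (union, +1)
DEMS@1: {C,G,T} ∩ {C} = {C} (intersection, +0)
DEMST@1: {C} ∩ {C} = {C} (intersection, +0)
DEHMST@1: {C} ∪ {T} = {C,T} (union, +1)
DM@2: {G} ∪ {A} = {A,G} (union, +1)
DMS@2: {A,G} ∪ {T} = {A,G,T} (union, +1)
DEMS@2: {A,G,T} ∩ {G} = {G} (intersection, +0)
DEMST@2: {G} ∪ {C} = {C,G} (union, +1)
DEHMST@2: {C,G} ∩ {G} = {G} (intersection, +0)
DM@3: {C} ∪ {A} = {A,C} (union, +1)
DMS@3: {A,C} ∪ {T} = {A,C,T} (union, +1)
DEMS@3: {A,C,T} ∩ {A} = {A} (intersection, +0)
DEMST@3: {A} ∪ {T} = {A,T} (union, +1)
DEHMST@3: {A,T} ∩ {A} = {A} (intersection, +0)
DM@4: {C} ∩ {C} = {C} (intersection, +0)
DMS@4: {C} ∪ {T} = {C,T} (union, +1)
DEMS@4: {C,T} ∪ {G} = {C,G,T} (union, +1)
DEMST@4: {C,G,T} ∪ {A} = {A,C,G,T} (union, +1)
DEHMST@4: {A,C,G,T} ∩ {C} = {C} (intersection, +0)
per-site changes: [3, 3, 3, 3, 3]; total = 15

15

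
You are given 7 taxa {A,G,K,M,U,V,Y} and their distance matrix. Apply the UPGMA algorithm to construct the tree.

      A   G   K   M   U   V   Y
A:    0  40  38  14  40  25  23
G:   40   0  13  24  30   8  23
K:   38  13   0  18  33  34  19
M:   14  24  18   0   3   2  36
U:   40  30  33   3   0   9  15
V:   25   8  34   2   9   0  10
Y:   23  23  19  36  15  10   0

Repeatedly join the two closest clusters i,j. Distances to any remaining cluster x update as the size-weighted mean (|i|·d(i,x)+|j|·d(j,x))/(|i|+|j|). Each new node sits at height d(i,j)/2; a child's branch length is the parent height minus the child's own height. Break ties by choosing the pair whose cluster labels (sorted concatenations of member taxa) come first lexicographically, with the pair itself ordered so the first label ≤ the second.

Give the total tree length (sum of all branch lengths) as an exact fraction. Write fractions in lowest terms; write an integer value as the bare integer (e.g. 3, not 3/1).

2999/48

1. join M+V (d=2) ⇒ MV; edges |M|=1, |V|=1
  updated: d(A,MV)=39/2, d(G,MV)=16, d(K,MV)=26, d(MV,U)=6, d(MV,Y)=23
2. join MV+U (d=6) ⇒ MUV; edges |MV|=2, |U|=3
  updated: d(A,MUV)=79/3, d(G,MUV)=62/3, d(K,MUV)=85/3, d(MUV,Y)=61/3
3. join G+K (d=13) ⇒ GK; edges |G|=13/2, |K|=13/2
  updated: d(A,GK)=39, d(GK,MUV)=49/2, d(GK,Y)=21
4. join MUV+Y (d=61/3) ⇒ MUVY; edges |MUV|=43/6, |Y|=61/6
  updated: d(A,MUVY)=51/2, d(GK,MUVY)=189/8
5. join GK+MUVY (d=189/8) ⇒ GKMUVY; edges |GK|=85/16, |MUVY|=79/48
  updated: d(A,GKMUVY)=30
6. join A+GKMUVY (d=30) ⇒ AGKMUVY; edges |A|=15, |GKMUVY|=51/16
final tree: (A:15,((G:13/2,K:13/2):85/16,(((M:1,V:1):2,U:3):43/6,Y:61/6):79/48):51/16)
total length: 2999/48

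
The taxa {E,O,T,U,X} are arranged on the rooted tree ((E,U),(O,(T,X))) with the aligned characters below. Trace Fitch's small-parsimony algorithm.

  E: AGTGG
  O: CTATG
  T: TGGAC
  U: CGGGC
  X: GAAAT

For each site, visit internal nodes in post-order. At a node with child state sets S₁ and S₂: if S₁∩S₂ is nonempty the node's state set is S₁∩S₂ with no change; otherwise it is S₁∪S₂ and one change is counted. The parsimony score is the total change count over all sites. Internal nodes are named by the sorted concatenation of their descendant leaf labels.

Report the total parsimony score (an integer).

13

[col 0] EU: children E:{A}, U:{C} ∪→ {A,C}; cost 1
[col 0] TX: children T:{T}, X:{G} ∪→ {G,T}; cost 1
[col 0] OTX: children O:{C}, TX:{G,T} ∪→ {C,G,T}; cost 1
[col 0] EOTUX: children EU:{A,C}, OTX:{C,G,T} ∩→ {C}; cost 0
[col 1] EU: children E:{G}, U:{G} ∩→ {G}; cost 0
[col 1] TX: children T:{G}, X:{A} ∪→ {A,G}; cost 1
[col 1] OTX: children O:{T}, TX:{A,G} ∪→ {A,G,T}; cost 1
[col 1] EOTUX: children EU:{G}, OTX:{A,G,T} ∩→ {G}; cost 0
[col 2] EU: children E:{T}, U:{G} ∪→ {G,T}; cost 1
[col 2] TX: children T:{G}, X:{A} ∪→ {A,G}; cost 1
[col 2] OTX: children O:{A}, TX:{A,G} ∩→ {A}; cost 0
[col 2] EOTUX: children EU:{G,T}, OTX:{A} ∪→ {A,G,T}; cost 1
[col 3] EU: children E:{G}, U:{G} ∩→ {G}; cost 0
[col 3] TX: children T:{A}, X:{A} ∩→ {A}; cost 0
[col 3] OTX: children O:{T}, TX:{A} ∪→ {A,T}; cost 1
[col 3] EOTUX: children EU:{G}, OTX:{A,T} ∪→ {A,G,T}; cost 1
[col 4] EU: children E:{G}, U:{C} ∪→ {C,G}; cost 1
[col 4] TX: children T:{C}, X:{T} ∪→ {C,T}; cost 1
[col 4] OTX: children O:{G}, TX:{C,T} ∪→ {C,G,T}; cost 1
[col 4] EOTUX: children EU:{C,G}, OTX:{C,G,T} ∩→ {C,G}; cost 0
per-site changes: [3, 2, 3, 2, 3]; total = 13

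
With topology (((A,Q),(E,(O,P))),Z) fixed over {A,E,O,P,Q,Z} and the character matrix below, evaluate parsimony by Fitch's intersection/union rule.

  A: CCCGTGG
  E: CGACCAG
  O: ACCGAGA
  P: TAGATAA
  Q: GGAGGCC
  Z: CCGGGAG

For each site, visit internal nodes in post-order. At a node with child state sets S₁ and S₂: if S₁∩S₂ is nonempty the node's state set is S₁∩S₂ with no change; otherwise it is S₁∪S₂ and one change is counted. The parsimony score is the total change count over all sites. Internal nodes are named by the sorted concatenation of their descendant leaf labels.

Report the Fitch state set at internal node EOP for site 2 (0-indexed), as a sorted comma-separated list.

AQ@0: {C} ∪ {G} = {C,G} (union, +1)
OP@0: {A} ∪ {T} = {A,T} (union, +1)
EOP@0: {C} ∪ {A,T} = {A,C,T} (union, +1)
AEOPQ@0: {C,G} ∩ {A,C,T} = {C} (intersection, +0)
AEOPQZ@0: {C} ∩ {C} = {C} (intersection, +0)
AQ@1: {C} ∪ {G} = {C,G} (union, +1)
OP@1: {C} ∪ {A} = {A,C} (union, +1)
EOP@1: {G} ∪ {A,C} = {A,C,G} (union, +1)
AEOPQ@1: {C,G} ∩ {A,C,G} = {C,G} (intersection, +0)
AEOPQZ@1: {C,G} ∩ {C} = {C} (intersection, +0)
AQ@2: {C} ∪ {A} = {A,C} (union, +1)
OP@2: {C} ∪ {G} = {C,G} (union, +1)
EOP@2: {A} ∪ {C,G} = {A,C,G} (union, +1)
AEOPQ@2: {A,C} ∩ {A,C,G} = {A,C} (intersection, +0)
AEOPQZ@2: {A,C} ∪ {G} = {A,C,G} (union, +1)
AQ@3: {G} ∩ {G} = {G} (intersection, +0)
OP@3: {G} ∪ {A} = {A,G} (union, +1)
EOP@3: {C} ∪ {A,G} = {A,C,G} (union, +1)
AEOPQ@3: {G} ∩ {A,C,G} = {G} (intersection, +0)
AEOPQZ@3: {G} ∩ {G} = {G} (intersection, +0)
AQ@4: {T} ∪ {G} = {G,T} (union, +1)
OP@4: {A} ∪ {T} = {A,T} (union, +1)
EOP@4: {C} ∪ {A,T} = {A,C,T} (union, +1)
AEOPQ@4: {G,T} ∩ {A,C,T} = {T} (intersection, +0)
AEOPQZ@4: {T} ∪ {G} = {G,T} (union, +1)
AQ@5: {G} ∪ {C} = {C,G} (union, +1)
OP@5: {G} ∪ {A} = {A,G} (union, +1)
EOP@5: {A} ∩ {A,G} = {A} (intersection, +0)
AEOPQ@5: {C,G} ∪ {A} = {A,C,G} (union, +1)
AEOPQZ@5: {A,C,G} ∩ {A} = {A} (intersection, +0)
AQ@6: {G} ∪ {C} = {C,G} (union, +1)
OP@6: {A} ∩ {A} = {A} (intersection, +0)
EOP@6: {G} ∪ {A} = {A,G} (union, +1)
AEOPQ@6: {C,G} ∩ {A,G} = {G} (intersection, +0)
AEOPQZ@6: {G} ∩ {G} = {G} (intersection, +0)
per-site changes: [3, 3, 4, 2, 4, 3, 2]; total = 21

A,C,G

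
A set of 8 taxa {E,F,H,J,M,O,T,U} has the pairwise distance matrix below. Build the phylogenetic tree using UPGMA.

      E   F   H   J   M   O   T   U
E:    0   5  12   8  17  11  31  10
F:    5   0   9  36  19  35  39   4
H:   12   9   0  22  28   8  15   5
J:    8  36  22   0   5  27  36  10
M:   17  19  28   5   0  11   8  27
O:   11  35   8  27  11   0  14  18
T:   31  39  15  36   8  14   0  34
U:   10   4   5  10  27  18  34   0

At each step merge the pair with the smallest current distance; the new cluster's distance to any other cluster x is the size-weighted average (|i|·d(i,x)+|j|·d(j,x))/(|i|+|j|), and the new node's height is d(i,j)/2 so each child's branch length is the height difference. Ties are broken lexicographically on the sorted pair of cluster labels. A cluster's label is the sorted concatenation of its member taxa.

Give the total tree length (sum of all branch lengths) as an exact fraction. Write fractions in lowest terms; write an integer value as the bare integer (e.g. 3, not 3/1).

417/8

step 1: merge (F,U) at d=4; branch lengths F→2, U→2; new cluster FU
  updated: d(E,FU)=15/2, d(FU,H)=7, d(FU,J)=23, d(FU,M)=23, d(FU,O)=53/2, d(FU,T)=73/2
step 2: merge (J,M) at d=5; branch lengths J→5/2, M→5/2; new cluster JM
  updated: d(E,JM)=25/2, d(FU,JM)=23, d(H,JM)=25, d(JM,O)=19, d(JM,T)=22
step 3: merge (FU,H) at d=7; branch lengths FU→3/2, H→7/2; new cluster FHU
  updated: d(E,FHU)=9, d(FHU,JM)=71/3, d(FHU,O)=61/3, d(FHU,T)=88/3
step 4: merge (E,FHU) at d=9; branch lengths E→9/2, FHU→1; new cluster EFHU
  updated: d(EFHU,JM)=167/8, d(EFHU,O)=18, d(EFHU,T)=119/4
step 5: merge (O,T) at d=14; branch lengths O→7, T→7; new cluster OT
  updated: d(EFHU,OT)=191/8, d(JM,OT)=41/2
step 6: merge (JM,OT) at d=41/2; branch lengths JM→31/4, OT→13/4; new cluster JMOT
  updated: d(EFHU,JMOT)=179/8
step 7: merge (EFHU,JMOT) at d=179/8; branch lengths EFHU→107/16, JMOT→15/16; new cluster EFHJMOTU
final tree: ((E:9/2,((F:2,U:2):3/2,H:7/2):1):107/16,((J:5/2,M:5/2):31/4,(O:7,T:7):13/4):15/16)
total length: 417/8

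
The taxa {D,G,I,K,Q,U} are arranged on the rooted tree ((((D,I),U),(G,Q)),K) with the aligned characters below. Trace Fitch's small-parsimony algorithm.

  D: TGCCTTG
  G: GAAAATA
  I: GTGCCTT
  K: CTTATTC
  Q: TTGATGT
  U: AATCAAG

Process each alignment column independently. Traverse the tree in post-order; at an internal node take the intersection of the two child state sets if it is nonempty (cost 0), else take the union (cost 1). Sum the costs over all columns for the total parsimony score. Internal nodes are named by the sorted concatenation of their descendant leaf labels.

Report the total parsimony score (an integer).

DI@0: {T} ∪ {G} = {G,T} (union, +1)
DIU@0: {G,T} ∪ {A} = {A,G,T} (union, +1)
GQ@0: {G} ∪ {T} = {G,T} (union, +1)
DGIQU@0: {A,G,T} ∩ {G,T} = {G,T} (intersection, +0)
DGIKQU@0: {G,T} ∪ {C} = {C,G,T} (union, +1)
DI@1: {G} ∪ {T} = {G,T} (union, +1)
DIU@1: {G,T} ∪ {A} = {A,G,T} (union, +1)
GQ@1: {A} ∪ {T} = {A,T} (union, +1)
DGIQU@1: {A,G,T} ∩ {A,T} = {A,T} (intersection, +0)
DGIKQU@1: {A,T} ∩ {T} = {T} (intersection, +0)
DI@2: {C} ∪ {G} = {C,G} (union, +1)
DIU@2: {C,G} ∪ {T} = {C,G,T} (union, +1)
GQ@2: {A} ∪ {G} = {A,G} (union, +1)
DGIQU@2: {C,G,T} ∩ {A,G} = {G} (intersection, +0)
DGIKQU@2: {G} ∪ {T} = {G,T} (union, +1)
DI@3: {C} ∩ {C} = {C} (intersection, +0)
DIU@3: {C} ∩ {C} = {C} (intersection, +0)
GQ@3: {A} ∩ {A} = {A} (intersection, +0)
DGIQU@3: {C} ∪ {A} = {A,C} (union, +1)
DGIKQU@3: {A,C} ∩ {A} = {A} (intersection, +0)
DI@4: {T} ∪ {C} = {C,T} (union, +1)
DIU@4: {C,T} ∪ {A} = {A,C,T} (union, +1)
GQ@4: {A} ∪ {T} = {A,T} (union, +1)
DGIQU@4: {A,C,T} ∩ {A,T} = {A,T} (intersection, +0)
DGIKQU@4: {A,T} ∩ {T} = {T} (intersection, +0)
DI@5: {T} ∩ {T} = {T} (intersection, +0)
DIU@5: {T} ∪ {A} = {A,T} (union, +1)
GQ@5: {T} ∪ {G} = {G,T} (union, +1)
DGIQU@5: {A,T} ∩ {G,T} = {T} (intersection, +0)
DGIKQU@5: {T} ∩ {T} = {T} (intersection, +0)
DI@6: {G} ∪ {T} = {G,T} (union, +1)
DIU@6: {G,T} ∩ {G} = {G} (intersection, +0)
GQ@6: {A} ∪ {T} = {A,T} (union, +1)
DGIQU@6: {G} ∪ {A,T} = {A,G,T} (union, +1)
DGIKQU@6: {A,G,T} ∪ {C} = {A,C,G,T} (union, +1)
per-site changes: [4, 3, 4, 1, 3, 2, 4]; total = 21

21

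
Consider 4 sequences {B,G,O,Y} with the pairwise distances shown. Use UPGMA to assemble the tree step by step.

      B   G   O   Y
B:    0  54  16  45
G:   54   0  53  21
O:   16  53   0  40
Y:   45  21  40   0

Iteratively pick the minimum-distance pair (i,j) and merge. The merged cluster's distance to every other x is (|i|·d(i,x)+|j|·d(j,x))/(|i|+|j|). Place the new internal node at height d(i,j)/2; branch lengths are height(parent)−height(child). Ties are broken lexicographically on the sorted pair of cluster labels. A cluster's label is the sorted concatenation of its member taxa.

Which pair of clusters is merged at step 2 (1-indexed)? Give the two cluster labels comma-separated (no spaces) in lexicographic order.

G,Y

iteration 1: select B,O (d=16); attach at lengths (8, 8); label the merged cluster BO
  updated: d(BO,G)=107/2, d(BO,Y)=85/2
iteration 2: select G,Y (d=21); attach at lengths (21/2, 21/2); label the merged cluster GY
  updated: d(BO,GY)=48
iteration 3: select BO,GY (d=48); attach at lengths (16, 27/2); label the merged cluster BGOY
final tree: ((B:8,O:8):16,(G:21/2,Y:21/2):27/2)
total length: 133/2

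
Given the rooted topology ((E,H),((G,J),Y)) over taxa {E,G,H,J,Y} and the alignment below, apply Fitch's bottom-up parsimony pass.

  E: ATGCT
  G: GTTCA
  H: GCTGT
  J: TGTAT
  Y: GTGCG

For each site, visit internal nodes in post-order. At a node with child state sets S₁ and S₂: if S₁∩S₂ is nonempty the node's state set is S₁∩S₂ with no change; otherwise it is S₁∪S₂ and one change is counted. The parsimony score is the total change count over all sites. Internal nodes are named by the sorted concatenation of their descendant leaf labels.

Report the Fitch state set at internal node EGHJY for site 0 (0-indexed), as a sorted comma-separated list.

site 0, node EH: E={A} ∪ H={G} → {A,G} (+1)
site 0, node GJ: G={G} ∪ J={T} → {G,T} (+1)
site 0, node GJY: GJ={G,T} ∩ Y={G} → {G} (+0)
site 0, node EGHJY: EH={A,G} ∩ GJY={G} → {G} (+0)
site 1, node EH: E={T} ∪ H={C} → {C,T} (+1)
site 1, node GJ: G={T} ∪ J={G} → {G,T} (+1)
site 1, node GJY: GJ={G,T} ∩ Y={T} → {T} (+0)
site 1, node EGHJY: EH={C,T} ∩ GJY={T} → {T} (+0)
site 2, node EH: E={G} ∪ H={T} → {G,T} (+1)
site 2, node GJ: G={T} ∩ J={T} → {T} (+0)
site 2, node GJY: GJ={T} ∪ Y={G} → {G,T} (+1)
site 2, node EGHJY: EH={G,T} ∩ GJY={G,T} → {G,T} (+0)
site 3, node EH: E={C} ∪ H={G} → {C,G} (+1)
site 3, node GJ: G={C} ∪ J={A} → {A,C} (+1)
site 3, node GJY: GJ={A,C} ∩ Y={C} → {C} (+0)
site 3, node EGHJY: EH={C,G} ∩ GJY={C} → {C} (+0)
site 4, node EH: E={T} ∩ H={T} → {T} (+0)
site 4, node GJ: G={A} ∪ J={T} → {A,T} (+1)
site 4, node GJY: GJ={A,T} ∪ Y={G} → {A,G,T} (+1)
site 4, node EGHJY: EH={T} ∩ GJY={A,G,T} → {T} (+0)
per-site changes: [2, 2, 2, 2, 2]; total = 10

G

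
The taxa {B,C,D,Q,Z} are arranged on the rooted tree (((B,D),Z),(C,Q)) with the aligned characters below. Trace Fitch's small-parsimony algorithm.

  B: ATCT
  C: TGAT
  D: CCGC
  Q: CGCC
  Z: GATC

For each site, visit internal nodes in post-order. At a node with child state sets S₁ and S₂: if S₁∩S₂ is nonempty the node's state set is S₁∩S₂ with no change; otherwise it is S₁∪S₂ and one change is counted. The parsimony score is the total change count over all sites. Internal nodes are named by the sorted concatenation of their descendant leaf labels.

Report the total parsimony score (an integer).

11

BD@0: {A} ∪ {C} = {A,C} (union, +1)
BDZ@0: {A,C} ∪ {G} = {A,C,G} (union, +1)
CQ@0: {T} ∪ {C} = {C,T} (union, +1)
BCDQZ@0: {A,C,G} ∩ {C,T} = {C} (intersection, +0)
BD@1: {T} ∪ {C} = {C,T} (union, +1)
BDZ@1: {C,T} ∪ {A} = {A,C,T} (union, +1)
CQ@1: {G} ∩ {G} = {G} (intersection, +0)
BCDQZ@1: {A,C,T} ∪ {G} = {A,C,G,T} (union, +1)
BD@2: {C} ∪ {G} = {C,G} (union, +1)
BDZ@2: {C,G} ∪ {T} = {C,G,T} (union, +1)
CQ@2: {A} ∪ {C} = {A,C} (union, +1)
BCDQZ@2: {C,G,T} ∩ {A,C} = {C} (intersection, +0)
BD@3: {T} ∪ {C} = {C,T} (union, +1)
BDZ@3: {C,T} ∩ {C} = {C} (intersection, +0)
CQ@3: {T} ∪ {C} = {C,T} (union, +1)
BCDQZ@3: {C} ∩ {C,T} = {C} (intersection, +0)
per-site changes: [3, 3, 3, 2]; total = 11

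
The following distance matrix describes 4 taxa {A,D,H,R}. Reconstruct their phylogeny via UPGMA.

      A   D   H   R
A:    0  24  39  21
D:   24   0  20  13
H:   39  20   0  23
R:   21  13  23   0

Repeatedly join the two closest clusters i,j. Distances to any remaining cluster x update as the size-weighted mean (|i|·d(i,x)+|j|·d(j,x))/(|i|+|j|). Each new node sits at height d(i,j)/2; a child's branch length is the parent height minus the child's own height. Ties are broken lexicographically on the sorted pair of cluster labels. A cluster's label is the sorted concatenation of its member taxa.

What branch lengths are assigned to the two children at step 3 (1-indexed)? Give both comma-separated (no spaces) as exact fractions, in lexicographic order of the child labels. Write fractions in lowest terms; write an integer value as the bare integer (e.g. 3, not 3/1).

step 1: merge (D,R) at d=13; branch lengths D→13/2, R→13/2; new cluster DR
  updated: d(A,DR)=45/2, d(DR,H)=43/2
step 2: merge (DR,H) at d=43/2; branch lengths DR→17/4, H→43/4; new cluster DHR
  updated: d(A,DHR)=28
step 3: merge (A,DHR) at d=28; branch lengths A→14, DHR→13/4; new cluster ADHR
final tree: (A:14,((D:13/2,R:13/2):17/4,H:43/4):13/4)
total length: 181/4

14,13/4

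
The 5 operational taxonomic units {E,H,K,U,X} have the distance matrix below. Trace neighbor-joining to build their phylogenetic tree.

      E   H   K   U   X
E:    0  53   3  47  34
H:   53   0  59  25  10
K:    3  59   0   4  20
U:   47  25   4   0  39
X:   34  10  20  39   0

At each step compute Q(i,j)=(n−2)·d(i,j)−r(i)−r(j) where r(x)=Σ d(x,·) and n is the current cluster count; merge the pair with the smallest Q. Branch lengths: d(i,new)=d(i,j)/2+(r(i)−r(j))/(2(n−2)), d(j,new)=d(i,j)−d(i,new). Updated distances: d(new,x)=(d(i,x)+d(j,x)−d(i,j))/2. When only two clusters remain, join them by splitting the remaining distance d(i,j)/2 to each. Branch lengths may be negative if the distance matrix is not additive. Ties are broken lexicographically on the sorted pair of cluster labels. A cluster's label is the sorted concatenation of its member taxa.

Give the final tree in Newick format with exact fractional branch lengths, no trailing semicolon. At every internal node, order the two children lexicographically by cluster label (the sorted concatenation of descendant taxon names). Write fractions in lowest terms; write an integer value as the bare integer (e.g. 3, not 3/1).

(((E:53/4,K:-41/4):16,(H:37/3,X:-7/3):19):4,U:4)

iteration 1: select H,X (d=10, Q=-220); attach at lengths (37/3, -7/3); label the merged cluster HX
  updated: d(E,HX)=77/2, d(HX,K)=69/2, d(HX,U)=27
iteration 2: select E,K (d=3, Q=-124); attach at lengths (53/4, -41/4); label the merged cluster EK
  updated: d(EK,HX)=35, d(EK,U)=24
iteration 3: select EK,HX (d=35, Q=-86); attach at lengths (16, 19); label the merged cluster EHKX
  updated: d(EHKX,U)=8
iteration 4: select EHKX,U (d=8); attach at lengths (4, 4); label the merged cluster EHKUX
final tree: (((E:53/4,K:-41/4):16,(H:37/3,X:-7/3):19):4,U:4)
total length: 56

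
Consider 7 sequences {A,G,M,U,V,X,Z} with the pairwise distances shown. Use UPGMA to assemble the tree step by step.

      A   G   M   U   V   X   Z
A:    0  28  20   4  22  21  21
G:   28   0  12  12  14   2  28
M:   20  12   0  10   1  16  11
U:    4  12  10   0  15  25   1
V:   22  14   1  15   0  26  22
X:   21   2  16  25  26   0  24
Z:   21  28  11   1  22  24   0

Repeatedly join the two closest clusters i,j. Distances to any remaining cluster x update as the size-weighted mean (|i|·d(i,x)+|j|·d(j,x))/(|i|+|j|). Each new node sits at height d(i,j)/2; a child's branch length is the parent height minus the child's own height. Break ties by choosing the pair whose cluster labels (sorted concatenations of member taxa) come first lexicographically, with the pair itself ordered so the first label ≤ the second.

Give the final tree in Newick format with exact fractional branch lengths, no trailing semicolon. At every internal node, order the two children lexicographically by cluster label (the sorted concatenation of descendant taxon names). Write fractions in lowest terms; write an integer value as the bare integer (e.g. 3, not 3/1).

(((A:25/4,(U:1/2,Z:1/2):23/4):25/12,(M:1/2,V:1/2):47/6):59/30,(G:1,X:1):93/10)

iteration 1: select M,V (d=1); attach at lengths (1/2, 1/2); label the merged cluster MV
  updated: d(A,MV)=21, d(G,MV)=13, d(MV,U)=25/2, d(MV,X)=21, d(MV,Z)=33/2
iteration 2: select U,Z (d=1); attach at lengths (1/2, 1/2); label the merged cluster UZ
  updated: d(A,UZ)=25/2, d(G,UZ)=20, d(MV,UZ)=29/2, d(UZ,X)=49/2
iteration 3: select G,X (d=2); attach at lengths (1, 1); label the merged cluster GX
  updated: d(A,GX)=49/2, d(GX,MV)=17, d(GX,UZ)=89/4
iteration 4: select A,UZ (d=25/2); attach at lengths (25/4, 23/4); label the merged cluster AUZ
  updated: d(AUZ,GX)=23, d(AUZ,MV)=50/3
iteration 5: select AUZ,MV (d=50/3); attach at lengths (25/12, 47/6); label the merged cluster AMUVZ
  updated: d(AMUVZ,GX)=103/5
iteration 6: select AMUVZ,GX (d=103/5); attach at lengths (59/30, 93/10); label the merged cluster AGMUVXZ
final tree: (((A:25/4,(U:1/2,Z:1/2):23/4):25/12,(M:1/2,V:1/2):47/6):59/30,(G:1,X:1):93/10)
total length: 2231/60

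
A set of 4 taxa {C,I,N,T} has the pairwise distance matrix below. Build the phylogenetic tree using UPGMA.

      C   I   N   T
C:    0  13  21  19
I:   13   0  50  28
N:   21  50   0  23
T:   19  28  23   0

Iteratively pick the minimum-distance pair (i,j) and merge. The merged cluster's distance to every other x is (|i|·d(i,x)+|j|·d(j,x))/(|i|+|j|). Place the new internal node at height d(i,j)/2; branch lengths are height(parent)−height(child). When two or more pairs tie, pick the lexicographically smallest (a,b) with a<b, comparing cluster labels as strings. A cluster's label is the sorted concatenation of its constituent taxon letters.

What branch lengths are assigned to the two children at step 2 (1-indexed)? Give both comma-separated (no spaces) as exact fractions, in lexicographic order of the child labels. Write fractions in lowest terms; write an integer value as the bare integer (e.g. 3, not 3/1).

23/2,23/2

step 1: merge (C,I) at d=13; branch lengths C→13/2, I→13/2; new cluster CI
  updated: d(CI,N)=71/2, d(CI,T)=47/2
step 2: merge (N,T) at d=23; branch lengths N→23/2, T→23/2; new cluster NT
  updated: d(CI,NT)=59/2
step 3: merge (CI,NT) at d=59/2; branch lengths CI→33/4, NT→13/4; new cluster CINT
final tree: ((C:13/2,I:13/2):33/4,(N:23/2,T:23/2):13/4)
total length: 95/2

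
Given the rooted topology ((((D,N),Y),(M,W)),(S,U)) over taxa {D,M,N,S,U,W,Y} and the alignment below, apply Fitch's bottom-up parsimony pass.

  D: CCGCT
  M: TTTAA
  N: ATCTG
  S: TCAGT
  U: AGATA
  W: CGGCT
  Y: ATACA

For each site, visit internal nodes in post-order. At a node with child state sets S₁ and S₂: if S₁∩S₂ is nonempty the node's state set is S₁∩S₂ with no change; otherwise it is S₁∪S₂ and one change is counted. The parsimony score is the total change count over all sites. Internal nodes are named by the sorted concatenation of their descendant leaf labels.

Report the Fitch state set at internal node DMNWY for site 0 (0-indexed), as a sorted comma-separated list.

DN@0: {C} ∪ {A} = {A,C} (union, +1)
DNY@0: {A,C} ∩ {A} = {A} (intersection, +0)
MW@0: {T} ∪ {C} = {C,T} (union, +1)
DMNWY@0: {A} ∪ {C,T} = {A,C,T} (union, +1)
SU@0: {T} ∪ {A} = {A,T} (union, +1)
DMNSUWY@0: {A,C,T} ∩ {A,T} = {A,T} (intersection, +0)
DN@1: {C} ∪ {T} = {C,T} (union, +1)
DNY@1: {C,T} ∩ {T} = {T} (intersection, +0)
MW@1: {T} ∪ {G} = {G,T} (union, +1)
DMNWY@1: {T} ∩ {G,T} = {T} (intersection, +0)
SU@1: {C} ∪ {G} = {C,G} (union, +1)
DMNSUWY@1: {T} ∪ {C,G} = {C,G,T} (union, +1)
DN@2: {G} ∪ {C} = {C,G} (union, +1)
DNY@2: {C,G} ∪ {A} = {A,C,G} (union, +1)
MW@2: {T} ∪ {G} = {G,T} (union, +1)
DMNWY@2: {A,C,G} ∩ {G,T} = {G} (intersection, +0)
SU@2: {A} ∩ {A} = {A} (intersection, +0)
DMNSUWY@2: {G} ∪ {A} = {A,G} (union, +1)
DN@3: {C} ∪ {T} = {C,T} (union, +1)
DNY@3: {C,T} ∩ {C} = {C} (intersection, +0)
MW@3: {A} ∪ {C} = {A,C} (union, +1)
DMNWY@3: {C} ∩ {A,C} = {C} (intersection, +0)
SU@3: {G} ∪ {T} = {G,T} (union, +1)
DMNSUWY@3: {C} ∪ {G,T} = {C,G,T} (union, +1)
DN@4: {T} ∪ {G} = {G,T} (union, +1)
DNY@4: {G,T} ∪ {A} = {A,G,T} (union, +1)
MW@4: {A} ∪ {T} = {A,T} (union, +1)
DMNWY@4: {A,G,T} ∩ {A,T} = {A,T} (intersection, +0)
SU@4: {T} ∪ {A} = {A,T} (union, +1)
DMNSUWY@4: {A,T} ∩ {A,T} = {A,T} (intersection, +0)
per-site changes: [4, 4, 4, 4, 4]; total = 20

A,C,T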